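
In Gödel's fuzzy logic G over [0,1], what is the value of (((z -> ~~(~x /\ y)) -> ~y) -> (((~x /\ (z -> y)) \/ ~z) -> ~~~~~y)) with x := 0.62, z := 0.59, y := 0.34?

1.00

~x: Gödel ¬ of 0.62 = 0 (operand ≠ 0)
(~x /\ y) = min(0, 0.34) = 0
~(~x /\ y): Gödel ¬ of 0 = 1 (operand is 0)
~~(~x /\ y): Gödel ¬ of 1 = 0 (operand ≠ 0)
(z -> ~~(~x /\ y)): 0.59 > 0, so result = 0
~y: Gödel ¬ of 0.34 = 0 (operand ≠ 0)
((z -> ~~(~x /\ y)) -> ~y): 0 ≤ 0, so result = 1
~x: Gödel ¬ of 0.62 = 0 (operand ≠ 0)
(z -> y): 0.59 > 0.34, so result = 0.34
(~x /\ (z -> y)) = min(0, 0.34) = 0
~z: Gödel ¬ of 0.59 = 0 (operand ≠ 0)
((~x /\ (z -> y)) \/ ~z) = max(0, 0) = 0
~y: Gödel ¬ of 0.34 = 0 (operand ≠ 0)
~~y: Gödel ¬ of 0 = 1 (operand is 0)
~~~y: Gödel ¬ of 1 = 0 (operand ≠ 0)
~~~~y: Gödel ¬ of 0 = 1 (operand is 0)
~~~~~y: Gödel ¬ of 1 = 0 (operand ≠ 0)
(((~x /\ (z -> y)) \/ ~z) -> ~~~~~y): 0 ≤ 0, so result = 1
(((z -> ~~(~x /\ y)) -> ~y) -> (((~x /\ (z -> y)) \/ ~z) -> ~~~~~y)): 1 ≤ 1, so result = 1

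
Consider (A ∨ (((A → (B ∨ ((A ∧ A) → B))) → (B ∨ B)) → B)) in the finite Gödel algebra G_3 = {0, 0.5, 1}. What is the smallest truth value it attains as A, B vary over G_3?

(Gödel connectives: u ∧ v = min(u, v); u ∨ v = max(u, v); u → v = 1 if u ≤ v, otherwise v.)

0.50

The minimum is attained at A = 0.5, B = 0:
  (A ∧ A) = min(0.5, 0.5) = 0.5
  ((A ∧ A) → B): 0.5 > 0, so result = 0
  (B ∨ ((A ∧ A) → B)) = max(0, 0) = 0
  (A → (B ∨ ((A ∧ A) → B))): 0.5 > 0, so result = 0
  (B ∨ B) = max(0, 0) = 0
  ((A → (B ∨ ((A ∧ A) → B))) → (B ∨ B)): 0 ≤ 0, so result = 1
  (((A → (B ∨ ((A ∧ A) → B))) → (B ∨ B)) → B): 1 > 0, so result = 0
  (A ∨ (((A → (B ∨ ((A ∧ A) → B))) → (B ∨ B)) → B)) = max(0.5, 0) = 0.5
Checking all 9 assignments confirms none give a value below 0.50.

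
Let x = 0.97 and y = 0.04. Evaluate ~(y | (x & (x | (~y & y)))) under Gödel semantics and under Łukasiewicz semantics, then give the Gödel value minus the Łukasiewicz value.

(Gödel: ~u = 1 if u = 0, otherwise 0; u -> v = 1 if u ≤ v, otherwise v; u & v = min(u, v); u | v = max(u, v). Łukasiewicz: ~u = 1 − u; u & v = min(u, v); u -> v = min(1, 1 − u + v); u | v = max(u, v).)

-0.03

Gödel evaluation:
  ~y: Gödel ¬ of 0.04 = 0 (operand ≠ 0)
  (~y & y) = min(0, 0.04) = 0
  (x | (~y & y)) = max(0.97, 0) = 0.97
  (x & (x | (~y & y))) = min(0.97, 0.97) = 0.97
  (y | (x & (x | (~y & y)))) = max(0.04, 0.97) = 0.97
  ~(y | (x & (x | (~y & y)))): Gödel ¬ of 0.97 = 0 (operand ≠ 0)
  Gödel value = 0
Łukasiewicz evaluation:
  ~y: Łukasiewicz ¬ gives 1 − 0.04 = 0.96
  (~y & y) = min(0.96, 0.04) = 0.04
  (x | (~y & y)) = max(0.97, 0.04) = 0.97
  (x & (x | (~y & y))) = min(0.97, 0.97) = 0.97
  (y | (x & (x | (~y & y)))) = max(0.04, 0.97) = 0.97
  ~(y | (x & (x | (~y & y)))): Łukasiewicz ¬ gives 1 − 0.97 = 0.03
  Łukasiewicz value = 0.03
Difference: 0 − 0.03 = -0.03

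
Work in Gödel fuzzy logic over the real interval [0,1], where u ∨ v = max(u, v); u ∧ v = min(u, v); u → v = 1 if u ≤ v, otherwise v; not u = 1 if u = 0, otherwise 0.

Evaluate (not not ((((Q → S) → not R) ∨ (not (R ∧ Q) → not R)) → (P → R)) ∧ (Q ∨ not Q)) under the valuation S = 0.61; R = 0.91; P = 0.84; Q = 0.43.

(Q → S): 0.43 ≤ 0.61, so result = 1
not R: Gödel ¬ of 0.91 = 0 (operand ≠ 0)
((Q → S) → not R): 1 > 0, so result = 0
(R ∧ Q) = min(0.91, 0.43) = 0.43
not (R ∧ Q): Gödel ¬ of 0.43 = 0 (operand ≠ 0)
not R: Gödel ¬ of 0.91 = 0 (operand ≠ 0)
(not (R ∧ Q) → not R): 0 ≤ 0, so result = 1
(((Q → S) → not R) ∨ (not (R ∧ Q) → not R)) = max(0, 1) = 1
(P → R): 0.84 ≤ 0.91, so result = 1
((((Q → S) → not R) ∨ (not (R ∧ Q) → not R)) → (P → R)): 1 ≤ 1, so result = 1
not ((((Q → S) → not R) ∨ (not (R ∧ Q) → not R)) → (P → R)): Gödel ¬ of 1 = 0 (operand ≠ 0)
not not ((((Q → S) → not R) ∨ (not (R ∧ Q) → not R)) → (P → R)): Gödel ¬ of 0 = 1 (operand is 0)
not Q: Gödel ¬ of 0.43 = 0 (operand ≠ 0)
(Q ∨ not Q) = max(0.43, 0) = 0.43
(not not ((((Q → S) → not R) ∨ (not (R ∧ Q) → not R)) → (P → R)) ∧ (Q ∨ not Q)) = min(1, 0.43) = 0.43

0.43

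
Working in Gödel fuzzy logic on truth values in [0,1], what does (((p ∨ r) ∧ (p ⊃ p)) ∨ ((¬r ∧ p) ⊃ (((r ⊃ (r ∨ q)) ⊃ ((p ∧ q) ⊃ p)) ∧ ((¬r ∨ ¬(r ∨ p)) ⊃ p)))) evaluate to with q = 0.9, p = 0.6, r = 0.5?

1.00

(p ∨ r) = max(0.6, 0.5) = 0.6
(p ⊃ p): 0.6 ≤ 0.6, so result = 1
((p ∨ r) ∧ (p ⊃ p)) = min(0.6, 1) = 0.6
¬r: Gödel ¬ of 0.5 = 0 (operand ≠ 0)
(¬r ∧ p) = min(0, 0.6) = 0
(r ∨ q) = max(0.5, 0.9) = 0.9
(r ⊃ (r ∨ q)): 0.5 ≤ 0.9, so result = 1
(p ∧ q) = min(0.6, 0.9) = 0.6
((p ∧ q) ⊃ p): 0.6 ≤ 0.6, so result = 1
((r ⊃ (r ∨ q)) ⊃ ((p ∧ q) ⊃ p)): 1 ≤ 1, so result = 1
¬r: Gödel ¬ of 0.5 = 0 (operand ≠ 0)
(r ∨ p) = max(0.5, 0.6) = 0.6
¬(r ∨ p): Gödel ¬ of 0.6 = 0 (operand ≠ 0)
(¬r ∨ ¬(r ∨ p)) = max(0, 0) = 0
((¬r ∨ ¬(r ∨ p)) ⊃ p): 0 ≤ 0.6, so result = 1
(((r ⊃ (r ∨ q)) ⊃ ((p ∧ q) ⊃ p)) ∧ ((¬r ∨ ¬(r ∨ p)) ⊃ p)) = min(1, 1) = 1
((¬r ∧ p) ⊃ (((r ⊃ (r ∨ q)) ⊃ ((p ∧ q) ⊃ p)) ∧ ((¬r ∨ ¬(r ∨ p)) ⊃ p))): 0 ≤ 1, so result = 1
(((p ∨ r) ∧ (p ⊃ p)) ∨ ((¬r ∧ p) ⊃ (((r ⊃ (r ∨ q)) ⊃ ((p ∧ q) ⊃ p)) ∧ ((¬r ∨ ¬(r ∨ p)) ⊃ p)))) = max(0.6, 1) = 1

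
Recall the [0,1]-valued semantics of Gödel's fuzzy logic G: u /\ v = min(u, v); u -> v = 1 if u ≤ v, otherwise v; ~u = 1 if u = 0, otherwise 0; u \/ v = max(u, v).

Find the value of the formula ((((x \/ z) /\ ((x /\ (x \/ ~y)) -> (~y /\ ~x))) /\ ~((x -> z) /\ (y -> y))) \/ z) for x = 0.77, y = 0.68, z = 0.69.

(x \/ z) = max(0.77, 0.69) = 0.77
~y: Gödel ¬ of 0.68 = 0 (operand ≠ 0)
(x \/ ~y) = max(0.77, 0) = 0.77
(x /\ (x \/ ~y)) = min(0.77, 0.77) = 0.77
~y: Gödel ¬ of 0.68 = 0 (operand ≠ 0)
~x: Gödel ¬ of 0.77 = 0 (operand ≠ 0)
(~y /\ ~x) = min(0, 0) = 0
((x /\ (x \/ ~y)) -> (~y /\ ~x)): 0.77 > 0, so result = 0
((x \/ z) /\ ((x /\ (x \/ ~y)) -> (~y /\ ~x))) = min(0.77, 0) = 0
(x -> z): 0.77 > 0.69, so result = 0.69
(y -> y): 0.68 ≤ 0.68, so result = 1
((x -> z) /\ (y -> y)) = min(0.69, 1) = 0.69
~((x -> z) /\ (y -> y)): Gödel ¬ of 0.69 = 0 (operand ≠ 0)
(((x \/ z) /\ ((x /\ (x \/ ~y)) -> (~y /\ ~x))) /\ ~((x -> z) /\ (y -> y))) = min(0, 0) = 0
((((x \/ z) /\ ((x /\ (x \/ ~y)) -> (~y /\ ~x))) /\ ~((x -> z) /\ (y -> y))) \/ z) = max(0, 0.69) = 0.69

0.69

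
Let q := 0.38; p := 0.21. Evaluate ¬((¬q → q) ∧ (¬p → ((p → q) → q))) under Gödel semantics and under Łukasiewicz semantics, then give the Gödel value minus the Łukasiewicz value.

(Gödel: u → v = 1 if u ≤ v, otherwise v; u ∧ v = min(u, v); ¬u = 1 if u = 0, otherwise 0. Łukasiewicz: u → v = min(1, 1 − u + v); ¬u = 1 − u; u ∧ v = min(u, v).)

Gödel evaluation:
  ¬q: Gödel ¬ of 0.38 = 0 (operand ≠ 0)
  (¬q → q): 0 ≤ 0.38, so result = 1
  ¬p: Gödel ¬ of 0.21 = 0 (operand ≠ 0)
  (p → q): 0.21 ≤ 0.38, so result = 1
  ((p → q) → q): 1 > 0.38, so result = 0.38
  (¬p → ((p → q) → q)): 0 ≤ 0.38, so result = 1
  ((¬q → q) ∧ (¬p → ((p → q) → q))) = min(1, 1) = 1
  ¬((¬q → q) ∧ (¬p → ((p → q) → q))): Gödel ¬ of 1 = 0 (operand ≠ 0)
  Gödel value = 0
Łukasiewicz evaluation:
  ¬q: Łukasiewicz ¬ gives 1 − 0.38 = 0.62
  (¬q → q): min(1, 1 − 0.62 + 0.38) = 0.76
  ¬p: Łukasiewicz ¬ gives 1 − 0.21 = 0.79
  (p → q): min(1, 1 − 0.21 + 0.38) = 1
  ((p → q) → q): min(1, 1 − 1 + 0.38) = 0.38
  (¬p → ((p → q) → q)): min(1, 1 − 0.79 + 0.38) = 0.59
  ((¬q → q) ∧ (¬p → ((p → q) → q))) = min(0.76, 0.59) = 0.59
  ¬((¬q → q) ∧ (¬p → ((p → q) → q))): Łukasiewicz ¬ gives 1 − 0.59 = 0.41
  Łukasiewicz value = 0.41
Difference: 0 − 0.41 = -0.41

-0.41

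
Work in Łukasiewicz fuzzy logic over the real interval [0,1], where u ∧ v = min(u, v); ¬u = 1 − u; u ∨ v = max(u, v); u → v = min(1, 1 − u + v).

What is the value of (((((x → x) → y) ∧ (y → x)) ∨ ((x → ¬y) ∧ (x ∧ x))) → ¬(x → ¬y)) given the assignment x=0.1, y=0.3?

(x → x): min(1, 1 − 0.1 + 0.1) = 1
((x → x) → y): min(1, 1 − 1 + 0.3) = 0.3
(y → x): min(1, 1 − 0.3 + 0.1) = 0.8
(((x → x) → y) ∧ (y → x)) = min(0.3, 0.8) = 0.3
¬y: Łukasiewicz ¬ gives 1 − 0.3 = 0.7
(x → ¬y): min(1, 1 − 0.1 + 0.7) = 1
(x ∧ x) = min(0.1, 0.1) = 0.1
((x → ¬y) ∧ (x ∧ x)) = min(1, 0.1) = 0.1
((((x → x) → y) ∧ (y → x)) ∨ ((x → ¬y) ∧ (x ∧ x))) = max(0.3, 0.1) = 0.3
¬y: Łukasiewicz ¬ gives 1 − 0.3 = 0.7
(x → ¬y): min(1, 1 − 0.1 + 0.7) = 1
¬(x → ¬y): Łukasiewicz ¬ gives 1 − 1 = 0
(((((x → x) → y) ∧ (y → x)) ∨ ((x → ¬y) ∧ (x ∧ x))) → ¬(x → ¬y)): min(1, 1 − 0.3 + 0) = 0.7

0.70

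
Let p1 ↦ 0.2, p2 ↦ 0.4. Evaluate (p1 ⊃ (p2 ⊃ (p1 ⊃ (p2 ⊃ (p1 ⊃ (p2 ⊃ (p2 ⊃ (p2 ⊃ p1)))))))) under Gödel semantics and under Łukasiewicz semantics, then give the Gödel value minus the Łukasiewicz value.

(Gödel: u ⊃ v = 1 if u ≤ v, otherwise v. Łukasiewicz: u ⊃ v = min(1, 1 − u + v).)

Gödel evaluation:
  (p2 ⊃ p1): 0.4 > 0.2, so result = 0.2
  (p2 ⊃ (p2 ⊃ p1)): 0.4 > 0.2, so result = 0.2
  (p2 ⊃ (p2 ⊃ (p2 ⊃ p1))): 0.4 > 0.2, so result = 0.2
  (p1 ⊃ (p2 ⊃ (p2 ⊃ (p2 ⊃ p1)))): 0.2 ≤ 0.2, so result = 1
  (p2 ⊃ (p1 ⊃ (p2 ⊃ (p2 ⊃ (p2 ⊃ p1))))): 0.4 ≤ 1, so result = 1
  (p1 ⊃ (p2 ⊃ (p1 ⊃ (p2 ⊃ (p2 ⊃ (p2 ⊃ p1)))))): 0.2 ≤ 1, so result = 1
  (p2 ⊃ (p1 ⊃ (p2 ⊃ (p1 ⊃ (p2 ⊃ (p2 ⊃ (p2 ⊃ p1))))))): 0.4 ≤ 1, so result = 1
  (p1 ⊃ (p2 ⊃ (p1 ⊃ (p2 ⊃ (p1 ⊃ (p2 ⊃ (p2 ⊃ (p2 ⊃ p1)))))))): 0.2 ≤ 1, so result = 1
  Gödel value = 1
Łukasiewicz evaluation:
  (p2 ⊃ p1): min(1, 1 − 0.4 + 0.2) = 0.8
  (p2 ⊃ (p2 ⊃ p1)): min(1, 1 − 0.4 + 0.8) = 1
  (p2 ⊃ (p2 ⊃ (p2 ⊃ p1))): min(1, 1 − 0.4 + 1) = 1
  (p1 ⊃ (p2 ⊃ (p2 ⊃ (p2 ⊃ p1)))): min(1, 1 − 0.2 + 1) = 1
  (p2 ⊃ (p1 ⊃ (p2 ⊃ (p2 ⊃ (p2 ⊃ p1))))): min(1, 1 − 0.4 + 1) = 1
  (p1 ⊃ (p2 ⊃ (p1 ⊃ (p2 ⊃ (p2 ⊃ (p2 ⊃ p1)))))): min(1, 1 − 0.2 + 1) = 1
  (p2 ⊃ (p1 ⊃ (p2 ⊃ (p1 ⊃ (p2 ⊃ (p2 ⊃ (p2 ⊃ p1))))))): min(1, 1 − 0.4 + 1) = 1
  (p1 ⊃ (p2 ⊃ (p1 ⊃ (p2 ⊃ (p1 ⊃ (p2 ⊃ (p2 ⊃ (p2 ⊃ p1)))))))): min(1, 1 − 0.2 + 1) = 1
  Łukasiewicz value = 1
Difference: 1 − 1 = 0.00

0.00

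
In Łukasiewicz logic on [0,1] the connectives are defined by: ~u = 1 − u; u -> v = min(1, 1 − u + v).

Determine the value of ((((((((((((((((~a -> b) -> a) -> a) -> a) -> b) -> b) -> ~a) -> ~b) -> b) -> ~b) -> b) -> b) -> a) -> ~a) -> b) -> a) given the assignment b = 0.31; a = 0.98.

~a: Łukasiewicz ¬ gives 1 − 0.98 = 0.02
(~a -> b): min(1, 1 − 0.02 + 0.31) = 1
((~a -> b) -> a): min(1, 1 − 1 + 0.98) = 0.98
(((~a -> b) -> a) -> a): min(1, 1 − 0.98 + 0.98) = 1
((((~a -> b) -> a) -> a) -> a): min(1, 1 − 1 + 0.98) = 0.98
(((((~a -> b) -> a) -> a) -> a) -> b): min(1, 1 − 0.98 + 0.31) = 0.33
((((((~a -> b) -> a) -> a) -> a) -> b) -> b): min(1, 1 − 0.33 + 0.31) = 0.98
~a: Łukasiewicz ¬ gives 1 − 0.98 = 0.02
(((((((~a -> b) -> a) -> a) -> a) -> b) -> b) -> ~a): min(1, 1 − 0.98 + 0.02) = 0.04
~b: Łukasiewicz ¬ gives 1 − 0.31 = 0.69
((((((((~a -> b) -> a) -> a) -> a) -> b) -> b) -> ~a) -> ~b): min(1, 1 − 0.04 + 0.69) = 1
(((((((((~a -> b) -> a) -> a) -> a) -> b) -> b) -> ~a) -> ~b) -> b): min(1, 1 − 1 + 0.31) = 0.31
~b: Łukasiewicz ¬ gives 1 − 0.31 = 0.69
((((((((((~a -> b) -> a) -> a) -> a) -> b) -> b) -> ~a) -> ~b) -> b) -> ~b): min(1, 1 − 0.31 + 0.69) = 1
(((((((((((~a -> b) -> a) -> a) -> a) -> b) -> b) -> ~a) -> ~b) -> b) -> ~b) -> b): min(1, 1 − 1 + 0.31) = 0.31
((((((((((((~a -> b) -> a) -> a) -> a) -> b) -> b) -> ~a) -> ~b) -> b) -> ~b) -> b) -> b): min(1, 1 − 0.31 + 0.31) = 1
(((((((((((((~a -> b) -> a) -> a) -> a) -> b) -> b) -> ~a) -> ~b) -> b) -> ~b) -> b) -> b) -> a): min(1, 1 − 1 + 0.98) = 0.98
~a: Łukasiewicz ¬ gives 1 − 0.98 = 0.02
((((((((((((((~a -> b) -> a) -> a) -> a) -> b) -> b) -> ~a) -> ~b) -> b) -> ~b) -> b) -> b) -> a) -> ~a): min(1, 1 − 0.98 + 0.02) = 0.04
(((((((((((((((~a -> b) -> a) -> a) -> a) -> b) -> b) -> ~a) -> ~b) -> b) -> ~b) -> b) -> b) -> a) -> ~a) -> b): min(1, 1 − 0.04 + 0.31) = 1
((((((((((((((((~a -> b) -> a) -> a) -> a) -> b) -> b) -> ~a) -> ~b) -> b) -> ~b) -> b) -> b) -> a) -> ~a) -> b) -> a): min(1, 1 − 1 + 0.98) = 0.98

0.98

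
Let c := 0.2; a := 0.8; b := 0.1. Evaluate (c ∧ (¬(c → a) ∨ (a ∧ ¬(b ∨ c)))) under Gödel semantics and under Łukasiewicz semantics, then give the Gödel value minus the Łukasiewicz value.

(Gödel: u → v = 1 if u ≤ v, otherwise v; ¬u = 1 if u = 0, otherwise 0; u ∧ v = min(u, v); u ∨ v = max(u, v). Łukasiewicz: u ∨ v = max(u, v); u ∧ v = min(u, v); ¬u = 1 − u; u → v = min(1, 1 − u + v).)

-0.20

Gödel evaluation:
  (c → a): 0.2 ≤ 0.8, so result = 1
  ¬(c → a): Gödel ¬ of 1 = 0 (operand ≠ 0)
  (b ∨ c) = max(0.1, 0.2) = 0.2
  ¬(b ∨ c): Gödel ¬ of 0.2 = 0 (operand ≠ 0)
  (a ∧ ¬(b ∨ c)) = min(0.8, 0) = 0
  (¬(c → a) ∨ (a ∧ ¬(b ∨ c))) = max(0, 0) = 0
  (c ∧ (¬(c → a) ∨ (a ∧ ¬(b ∨ c)))) = min(0.2, 0) = 0
  Gödel value = 0
Łukasiewicz evaluation:
  (c → a): min(1, 1 − 0.2 + 0.8) = 1
  ¬(c → a): Łukasiewicz ¬ gives 1 − 1 = 0
  (b ∨ c) = max(0.1, 0.2) = 0.2
  ¬(b ∨ c): Łukasiewicz ¬ gives 1 − 0.2 = 0.8
  (a ∧ ¬(b ∨ c)) = min(0.8, 0.8) = 0.8
  (¬(c → a) ∨ (a ∧ ¬(b ∨ c))) = max(0, 0.8) = 0.8
  (c ∧ (¬(c → a) ∨ (a ∧ ¬(b ∨ c)))) = min(0.2, 0.8) = 0.2
  Łukasiewicz value = 0.2
Difference: 0 − 0.2 = -0.20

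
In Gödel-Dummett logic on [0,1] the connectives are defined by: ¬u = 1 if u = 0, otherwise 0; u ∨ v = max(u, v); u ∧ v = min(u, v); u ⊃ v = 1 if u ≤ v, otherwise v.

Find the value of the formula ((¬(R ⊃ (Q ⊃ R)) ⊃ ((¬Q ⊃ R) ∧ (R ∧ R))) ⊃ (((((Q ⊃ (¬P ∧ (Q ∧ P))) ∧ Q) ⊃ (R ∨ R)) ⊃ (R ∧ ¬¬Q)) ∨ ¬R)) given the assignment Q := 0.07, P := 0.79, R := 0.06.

0.06

(Q ⊃ R): 0.07 > 0.06, so result = 0.06
(R ⊃ (Q ⊃ R)): 0.06 ≤ 0.06, so result = 1
¬(R ⊃ (Q ⊃ R)): Gödel ¬ of 1 = 0 (operand ≠ 0)
¬Q: Gödel ¬ of 0.07 = 0 (operand ≠ 0)
(¬Q ⊃ R): 0 ≤ 0.06, so result = 1
(R ∧ R) = min(0.06, 0.06) = 0.06
((¬Q ⊃ R) ∧ (R ∧ R)) = min(1, 0.06) = 0.06
(¬(R ⊃ (Q ⊃ R)) ⊃ ((¬Q ⊃ R) ∧ (R ∧ R))): 0 ≤ 0.06, so result = 1
¬P: Gödel ¬ of 0.79 = 0 (operand ≠ 0)
(Q ∧ P) = min(0.07, 0.79) = 0.07
(¬P ∧ (Q ∧ P)) = min(0, 0.07) = 0
(Q ⊃ (¬P ∧ (Q ∧ P))): 0.07 > 0, so result = 0
((Q ⊃ (¬P ∧ (Q ∧ P))) ∧ Q) = min(0, 0.07) = 0
(R ∨ R) = max(0.06, 0.06) = 0.06
(((Q ⊃ (¬P ∧ (Q ∧ P))) ∧ Q) ⊃ (R ∨ R)): 0 ≤ 0.06, so result = 1
¬Q: Gödel ¬ of 0.07 = 0 (operand ≠ 0)
¬¬Q: Gödel ¬ of 0 = 1 (operand is 0)
(R ∧ ¬¬Q) = min(0.06, 1) = 0.06
((((Q ⊃ (¬P ∧ (Q ∧ P))) ∧ Q) ⊃ (R ∨ R)) ⊃ (R ∧ ¬¬Q)): 1 > 0.06, so result = 0.06
¬R: Gödel ¬ of 0.06 = 0 (operand ≠ 0)
(((((Q ⊃ (¬P ∧ (Q ∧ P))) ∧ Q) ⊃ (R ∨ R)) ⊃ (R ∧ ¬¬Q)) ∨ ¬R) = max(0.06, 0) = 0.06
((¬(R ⊃ (Q ⊃ R)) ⊃ ((¬Q ⊃ R) ∧ (R ∧ R))) ⊃ (((((Q ⊃ (¬P ∧ (Q ∧ P))) ∧ Q) ⊃ (R ∨ R)) ⊃ (R ∧ ¬¬Q)) ∨ ¬R)): 1 > 0.06, so result = 0.06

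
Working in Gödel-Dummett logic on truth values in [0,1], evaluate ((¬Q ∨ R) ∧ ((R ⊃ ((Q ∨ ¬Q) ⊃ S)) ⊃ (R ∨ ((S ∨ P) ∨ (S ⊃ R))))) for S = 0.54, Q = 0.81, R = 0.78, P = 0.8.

¬Q: Gödel ¬ of 0.81 = 0 (operand ≠ 0)
(¬Q ∨ R) = max(0, 0.78) = 0.78
¬Q: Gödel ¬ of 0.81 = 0 (operand ≠ 0)
(Q ∨ ¬Q) = max(0.81, 0) = 0.81
((Q ∨ ¬Q) ⊃ S): 0.81 > 0.54, so result = 0.54
(R ⊃ ((Q ∨ ¬Q) ⊃ S)): 0.78 > 0.54, so result = 0.54
(S ∨ P) = max(0.54, 0.8) = 0.8
(S ⊃ R): 0.54 ≤ 0.78, so result = 1
((S ∨ P) ∨ (S ⊃ R)) = max(0.8, 1) = 1
(R ∨ ((S ∨ P) ∨ (S ⊃ R))) = max(0.78, 1) = 1
((R ⊃ ((Q ∨ ¬Q) ⊃ S)) ⊃ (R ∨ ((S ∨ P) ∨ (S ⊃ R)))): 0.54 ≤ 1, so result = 1
((¬Q ∨ R) ∧ ((R ⊃ ((Q ∨ ¬Q) ⊃ S)) ⊃ (R ∨ ((S ∨ P) ∨ (S ⊃ R))))) = min(0.78, 1) = 0.78

0.78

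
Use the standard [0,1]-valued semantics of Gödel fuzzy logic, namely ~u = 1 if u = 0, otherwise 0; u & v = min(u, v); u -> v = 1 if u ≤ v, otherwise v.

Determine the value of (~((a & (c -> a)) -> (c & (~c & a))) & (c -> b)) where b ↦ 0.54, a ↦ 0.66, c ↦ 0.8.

(c -> a): 0.8 > 0.66, so result = 0.66
(a & (c -> a)) = min(0.66, 0.66) = 0.66
~c: Gödel ¬ of 0.8 = 0 (operand ≠ 0)
(~c & a) = min(0, 0.66) = 0
(c & (~c & a)) = min(0.8, 0) = 0
((a & (c -> a)) -> (c & (~c & a))): 0.66 > 0, so result = 0
~((a & (c -> a)) -> (c & (~c & a))): Gödel ¬ of 0 = 1 (operand is 0)
(c -> b): 0.8 > 0.54, so result = 0.54
(~((a & (c -> a)) -> (c & (~c & a))) & (c -> b)) = min(1, 0.54) = 0.54

0.54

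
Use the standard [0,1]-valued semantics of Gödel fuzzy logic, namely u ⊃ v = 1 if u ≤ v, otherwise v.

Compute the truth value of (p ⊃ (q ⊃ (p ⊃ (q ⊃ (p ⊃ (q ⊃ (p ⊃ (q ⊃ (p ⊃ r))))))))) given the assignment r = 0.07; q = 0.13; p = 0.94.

(p ⊃ r): 0.94 > 0.07, so result = 0.07
(q ⊃ (p ⊃ r)): 0.13 > 0.07, so result = 0.07
(p ⊃ (q ⊃ (p ⊃ r))): 0.94 > 0.07, so result = 0.07
(q ⊃ (p ⊃ (q ⊃ (p ⊃ r)))): 0.13 > 0.07, so result = 0.07
(p ⊃ (q ⊃ (p ⊃ (q ⊃ (p ⊃ r))))): 0.94 > 0.07, so result = 0.07
(q ⊃ (p ⊃ (q ⊃ (p ⊃ (q ⊃ (p ⊃ r)))))): 0.13 > 0.07, so result = 0.07
(p ⊃ (q ⊃ (p ⊃ (q ⊃ (p ⊃ (q ⊃ (p ⊃ r))))))): 0.94 > 0.07, so result = 0.07
(q ⊃ (p ⊃ (q ⊃ (p ⊃ (q ⊃ (p ⊃ (q ⊃ (p ⊃ r)))))))): 0.13 > 0.07, so result = 0.07
(p ⊃ (q ⊃ (p ⊃ (q ⊃ (p ⊃ (q ⊃ (p ⊃ (q ⊃ (p ⊃ r))))))))): 0.94 > 0.07, so result = 0.07

0.07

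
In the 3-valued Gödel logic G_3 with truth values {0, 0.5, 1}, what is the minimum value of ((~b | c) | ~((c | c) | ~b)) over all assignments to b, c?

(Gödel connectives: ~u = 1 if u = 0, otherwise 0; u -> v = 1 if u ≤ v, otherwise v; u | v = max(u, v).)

The minimum is attained at b = 0.5, c = 0.5:
  ~b: Gödel ¬ of 0.5 = 0 (operand ≠ 0)
  (~b | c) = max(0, 0.5) = 0.5
  (c | c) = max(0.5, 0.5) = 0.5
  ~b: Gödel ¬ of 0.5 = 0 (operand ≠ 0)
  ((c | c) | ~b) = max(0.5, 0) = 0.5
  ~((c | c) | ~b): Gödel ¬ of 0.5 = 0 (operand ≠ 0)
  ((~b | c) | ~((c | c) | ~b)) = max(0.5, 0) = 0.5
Checking all 9 assignments confirms none give a value below 0.50.

0.50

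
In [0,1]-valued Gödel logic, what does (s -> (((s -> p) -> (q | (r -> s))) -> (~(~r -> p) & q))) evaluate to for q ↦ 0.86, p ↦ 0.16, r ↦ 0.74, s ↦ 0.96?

(s -> p): 0.96 > 0.16, so result = 0.16
(r -> s): 0.74 ≤ 0.96, so result = 1
(q | (r -> s)) = max(0.86, 1) = 1
((s -> p) -> (q | (r -> s))): 0.16 ≤ 1, so result = 1
~r: Gödel ¬ of 0.74 = 0 (operand ≠ 0)
(~r -> p): 0 ≤ 0.16, so result = 1
~(~r -> p): Gödel ¬ of 1 = 0 (operand ≠ 0)
(~(~r -> p) & q) = min(0, 0.86) = 0
(((s -> p) -> (q | (r -> s))) -> (~(~r -> p) & q)): 1 > 0, so result = 0
(s -> (((s -> p) -> (q | (r -> s))) -> (~(~r -> p) & q))): 0.96 > 0, so result = 0

0.00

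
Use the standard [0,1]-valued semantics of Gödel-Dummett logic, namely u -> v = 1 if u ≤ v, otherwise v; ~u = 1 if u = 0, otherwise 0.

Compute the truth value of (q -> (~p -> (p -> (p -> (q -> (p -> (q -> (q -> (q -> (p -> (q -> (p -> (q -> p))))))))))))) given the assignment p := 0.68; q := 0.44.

1.00

~p: Gödel ¬ of 0.68 = 0 (operand ≠ 0)
(q -> p): 0.44 ≤ 0.68, so result = 1
(p -> (q -> p)): 0.68 ≤ 1, so result = 1
(q -> (p -> (q -> p))): 0.44 ≤ 1, so result = 1
(p -> (q -> (p -> (q -> p)))): 0.68 ≤ 1, so result = 1
(q -> (p -> (q -> (p -> (q -> p))))): 0.44 ≤ 1, so result = 1
(q -> (q -> (p -> (q -> (p -> (q -> p)))))): 0.44 ≤ 1, so result = 1
(q -> (q -> (q -> (p -> (q -> (p -> (q -> p))))))): 0.44 ≤ 1, so result = 1
(p -> (q -> (q -> (q -> (p -> (q -> (p -> (q -> p)))))))): 0.68 ≤ 1, so result = 1
(q -> (p -> (q -> (q -> (q -> (p -> (q -> (p -> (q -> p))))))))): 0.44 ≤ 1, so result = 1
(p -> (q -> (p -> (q -> (q -> (q -> (p -> (q -> (p -> (q -> p)))))))))): 0.68 ≤ 1, so result = 1
(p -> (p -> (q -> (p -> (q -> (q -> (q -> (p -> (q -> (p -> (q -> p))))))))))): 0.68 ≤ 1, so result = 1
(~p -> (p -> (p -> (q -> (p -> (q -> (q -> (q -> (p -> (q -> (p -> (q -> p)))))))))))): 0 ≤ 1, so result = 1
(q -> (~p -> (p -> (p -> (q -> (p -> (q -> (q -> (q -> (p -> (q -> (p -> (q -> p))))))))))))): 0.44 ≤ 1, so result = 1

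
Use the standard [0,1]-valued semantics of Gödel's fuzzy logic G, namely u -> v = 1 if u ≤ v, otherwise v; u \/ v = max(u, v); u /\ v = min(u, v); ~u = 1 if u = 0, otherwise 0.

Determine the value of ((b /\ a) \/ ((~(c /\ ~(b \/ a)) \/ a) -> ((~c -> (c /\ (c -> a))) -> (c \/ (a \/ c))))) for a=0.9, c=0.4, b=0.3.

0.90

(b /\ a) = min(0.3, 0.9) = 0.3
(b \/ a) = max(0.3, 0.9) = 0.9
~(b \/ a): Gödel ¬ of 0.9 = 0 (operand ≠ 0)
(c /\ ~(b \/ a)) = min(0.4, 0) = 0
~(c /\ ~(b \/ a)): Gödel ¬ of 0 = 1 (operand is 0)
(~(c /\ ~(b \/ a)) \/ a) = max(1, 0.9) = 1
~c: Gödel ¬ of 0.4 = 0 (operand ≠ 0)
(c -> a): 0.4 ≤ 0.9, so result = 1
(c /\ (c -> a)) = min(0.4, 1) = 0.4
(~c -> (c /\ (c -> a))): 0 ≤ 0.4, so result = 1
(a \/ c) = max(0.9, 0.4) = 0.9
(c \/ (a \/ c)) = max(0.4, 0.9) = 0.9
((~c -> (c /\ (c -> a))) -> (c \/ (a \/ c))): 1 > 0.9, so result = 0.9
((~(c /\ ~(b \/ a)) \/ a) -> ((~c -> (c /\ (c -> a))) -> (c \/ (a \/ c)))): 1 > 0.9, so result = 0.9
((b /\ a) \/ ((~(c /\ ~(b \/ a)) \/ a) -> ((~c -> (c /\ (c -> a))) -> (c \/ (a \/ c))))) = max(0.3, 0.9) = 0.9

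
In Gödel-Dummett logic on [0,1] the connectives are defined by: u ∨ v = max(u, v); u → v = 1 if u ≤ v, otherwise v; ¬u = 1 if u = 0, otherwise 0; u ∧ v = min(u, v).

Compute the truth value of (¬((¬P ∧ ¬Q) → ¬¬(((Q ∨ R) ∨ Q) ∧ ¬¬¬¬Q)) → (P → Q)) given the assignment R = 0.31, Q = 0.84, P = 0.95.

¬P: Gödel ¬ of 0.95 = 0 (operand ≠ 0)
¬Q: Gödel ¬ of 0.84 = 0 (operand ≠ 0)
(¬P ∧ ¬Q) = min(0, 0) = 0
(Q ∨ R) = max(0.84, 0.31) = 0.84
((Q ∨ R) ∨ Q) = max(0.84, 0.84) = 0.84
¬Q: Gödel ¬ of 0.84 = 0 (operand ≠ 0)
¬¬Q: Gödel ¬ of 0 = 1 (operand is 0)
¬¬¬Q: Gödel ¬ of 1 = 0 (operand ≠ 0)
¬¬¬¬Q: Gödel ¬ of 0 = 1 (operand is 0)
(((Q ∨ R) ∨ Q) ∧ ¬¬¬¬Q) = min(0.84, 1) = 0.84
¬(((Q ∨ R) ∨ Q) ∧ ¬¬¬¬Q): Gödel ¬ of 0.84 = 0 (operand ≠ 0)
¬¬(((Q ∨ R) ∨ Q) ∧ ¬¬¬¬Q): Gödel ¬ of 0 = 1 (operand is 0)
((¬P ∧ ¬Q) → ¬¬(((Q ∨ R) ∨ Q) ∧ ¬¬¬¬Q)): 0 ≤ 1, so result = 1
¬((¬P ∧ ¬Q) → ¬¬(((Q ∨ R) ∨ Q) ∧ ¬¬¬¬Q)): Gödel ¬ of 1 = 0 (operand ≠ 0)
(P → Q): 0.95 > 0.84, so result = 0.84
(¬((¬P ∧ ¬Q) → ¬¬(((Q ∨ R) ∨ Q) ∧ ¬¬¬¬Q)) → (P → Q)): 0 ≤ 0.84, so result = 1

1.00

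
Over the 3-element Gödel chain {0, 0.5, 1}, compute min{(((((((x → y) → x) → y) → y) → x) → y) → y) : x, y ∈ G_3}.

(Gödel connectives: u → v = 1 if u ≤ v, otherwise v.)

The minimum is attained at x = 0, y = 0.5:
  (x → y): 0 ≤ 0.5, so result = 1
  ((x → y) → x): 1 > 0, so result = 0
  (((x → y) → x) → y): 0 ≤ 0.5, so result = 1
  ((((x → y) → x) → y) → y): 1 > 0.5, so result = 0.5
  (((((x → y) → x) → y) → y) → x): 0.5 > 0, so result = 0
  ((((((x → y) → x) → y) → y) → x) → y): 0 ≤ 0.5, so result = 1
  (((((((x → y) → x) → y) → y) → x) → y) → y): 1 > 0.5, so result = 0.5
Checking all 9 assignments confirms none give a value below 0.50.

0.50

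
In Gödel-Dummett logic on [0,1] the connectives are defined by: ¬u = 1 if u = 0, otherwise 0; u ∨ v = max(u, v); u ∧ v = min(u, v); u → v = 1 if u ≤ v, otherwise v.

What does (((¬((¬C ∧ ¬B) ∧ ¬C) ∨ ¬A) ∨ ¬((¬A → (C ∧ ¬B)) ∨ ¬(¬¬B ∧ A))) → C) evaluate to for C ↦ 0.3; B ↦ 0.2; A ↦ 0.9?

0.30

¬C: Gödel ¬ of 0.3 = 0 (operand ≠ 0)
¬B: Gödel ¬ of 0.2 = 0 (operand ≠ 0)
(¬C ∧ ¬B) = min(0, 0) = 0
¬C: Gödel ¬ of 0.3 = 0 (operand ≠ 0)
((¬C ∧ ¬B) ∧ ¬C) = min(0, 0) = 0
¬((¬C ∧ ¬B) ∧ ¬C): Gödel ¬ of 0 = 1 (operand is 0)
¬A: Gödel ¬ of 0.9 = 0 (operand ≠ 0)
(¬((¬C ∧ ¬B) ∧ ¬C) ∨ ¬A) = max(1, 0) = 1
¬A: Gödel ¬ of 0.9 = 0 (operand ≠ 0)
¬B: Gödel ¬ of 0.2 = 0 (operand ≠ 0)
(C ∧ ¬B) = min(0.3, 0) = 0
(¬A → (C ∧ ¬B)): 0 ≤ 0, so result = 1
¬B: Gödel ¬ of 0.2 = 0 (operand ≠ 0)
¬¬B: Gödel ¬ of 0 = 1 (operand is 0)
(¬¬B ∧ A) = min(1, 0.9) = 0.9
¬(¬¬B ∧ A): Gödel ¬ of 0.9 = 0 (operand ≠ 0)
((¬A → (C ∧ ¬B)) ∨ ¬(¬¬B ∧ A)) = max(1, 0) = 1
¬((¬A → (C ∧ ¬B)) ∨ ¬(¬¬B ∧ A)): Gödel ¬ of 1 = 0 (operand ≠ 0)
((¬((¬C ∧ ¬B) ∧ ¬C) ∨ ¬A) ∨ ¬((¬A → (C ∧ ¬B)) ∨ ¬(¬¬B ∧ A))) = max(1, 0) = 1
(((¬((¬C ∧ ¬B) ∧ ¬C) ∨ ¬A) ∨ ¬((¬A → (C ∧ ¬B)) ∨ ¬(¬¬B ∧ A))) → C): 1 > 0.3, so result = 0.3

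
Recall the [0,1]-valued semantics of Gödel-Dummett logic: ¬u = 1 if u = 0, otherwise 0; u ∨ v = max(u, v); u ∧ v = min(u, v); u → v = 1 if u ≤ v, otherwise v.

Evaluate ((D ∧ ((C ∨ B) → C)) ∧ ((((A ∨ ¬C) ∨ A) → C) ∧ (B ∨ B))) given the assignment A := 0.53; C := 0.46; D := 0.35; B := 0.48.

0.35

(C ∨ B) = max(0.46, 0.48) = 0.48
((C ∨ B) → C): 0.48 > 0.46, so result = 0.46
(D ∧ ((C ∨ B) → C)) = min(0.35, 0.46) = 0.35
¬C: Gödel ¬ of 0.46 = 0 (operand ≠ 0)
(A ∨ ¬C) = max(0.53, 0) = 0.53
((A ∨ ¬C) ∨ A) = max(0.53, 0.53) = 0.53
(((A ∨ ¬C) ∨ A) → C): 0.53 > 0.46, so result = 0.46
(B ∨ B) = max(0.48, 0.48) = 0.48
((((A ∨ ¬C) ∨ A) → C) ∧ (B ∨ B)) = min(0.46, 0.48) = 0.46
((D ∧ ((C ∨ B) → C)) ∧ ((((A ∨ ¬C) ∨ A) → C) ∧ (B ∨ B))) = min(0.35, 0.46) = 0.35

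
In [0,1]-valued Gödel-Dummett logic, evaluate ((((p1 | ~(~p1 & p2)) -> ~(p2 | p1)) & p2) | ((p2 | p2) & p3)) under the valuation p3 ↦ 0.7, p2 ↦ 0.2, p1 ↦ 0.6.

~p1: Gödel ¬ of 0.6 = 0 (operand ≠ 0)
(~p1 & p2) = min(0, 0.2) = 0
~(~p1 & p2): Gödel ¬ of 0 = 1 (operand is 0)
(p1 | ~(~p1 & p2)) = max(0.6, 1) = 1
(p2 | p1) = max(0.2, 0.6) = 0.6
~(p2 | p1): Gödel ¬ of 0.6 = 0 (operand ≠ 0)
((p1 | ~(~p1 & p2)) -> ~(p2 | p1)): 1 > 0, so result = 0
(((p1 | ~(~p1 & p2)) -> ~(p2 | p1)) & p2) = min(0, 0.2) = 0
(p2 | p2) = max(0.2, 0.2) = 0.2
((p2 | p2) & p3) = min(0.2, 0.7) = 0.2
((((p1 | ~(~p1 & p2)) -> ~(p2 | p1)) & p2) | ((p2 | p2) & p3)) = max(0, 0.2) = 0.2

0.20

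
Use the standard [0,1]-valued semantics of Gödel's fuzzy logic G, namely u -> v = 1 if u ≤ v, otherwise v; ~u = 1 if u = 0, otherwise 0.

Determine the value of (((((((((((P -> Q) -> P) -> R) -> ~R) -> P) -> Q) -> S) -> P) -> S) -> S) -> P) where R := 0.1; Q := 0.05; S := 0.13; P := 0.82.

0.82

(P -> Q): 0.82 > 0.05, so result = 0.05
((P -> Q) -> P): 0.05 ≤ 0.82, so result = 1
(((P -> Q) -> P) -> R): 1 > 0.1, so result = 0.1
~R: Gödel ¬ of 0.1 = 0 (operand ≠ 0)
((((P -> Q) -> P) -> R) -> ~R): 0.1 > 0, so result = 0
(((((P -> Q) -> P) -> R) -> ~R) -> P): 0 ≤ 0.82, so result = 1
((((((P -> Q) -> P) -> R) -> ~R) -> P) -> Q): 1 > 0.05, so result = 0.05
(((((((P -> Q) -> P) -> R) -> ~R) -> P) -> Q) -> S): 0.05 ≤ 0.13, so result = 1
((((((((P -> Q) -> P) -> R) -> ~R) -> P) -> Q) -> S) -> P): 1 > 0.82, so result = 0.82
(((((((((P -> Q) -> P) -> R) -> ~R) -> P) -> Q) -> S) -> P) -> S): 0.82 > 0.13, so result = 0.13
((((((((((P -> Q) -> P) -> R) -> ~R) -> P) -> Q) -> S) -> P) -> S) -> S): 0.13 ≤ 0.13, so result = 1
(((((((((((P -> Q) -> P) -> R) -> ~R) -> P) -> Q) -> S) -> P) -> S) -> S) -> P): 1 > 0.82, so result = 0.82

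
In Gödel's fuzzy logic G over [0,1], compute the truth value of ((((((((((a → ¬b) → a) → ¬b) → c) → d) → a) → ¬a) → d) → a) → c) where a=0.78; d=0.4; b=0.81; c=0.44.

0.44

¬b: Gödel ¬ of 0.81 = 0 (operand ≠ 0)
(a → ¬b): 0.78 > 0, so result = 0
((a → ¬b) → a): 0 ≤ 0.78, so result = 1
¬b: Gödel ¬ of 0.81 = 0 (operand ≠ 0)
(((a → ¬b) → a) → ¬b): 1 > 0, so result = 0
((((a → ¬b) → a) → ¬b) → c): 0 ≤ 0.44, so result = 1
(((((a → ¬b) → a) → ¬b) → c) → d): 1 > 0.4, so result = 0.4
((((((a → ¬b) → a) → ¬b) → c) → d) → a): 0.4 ≤ 0.78, so result = 1
¬a: Gödel ¬ of 0.78 = 0 (operand ≠ 0)
(((((((a → ¬b) → a) → ¬b) → c) → d) → a) → ¬a): 1 > 0, so result = 0
((((((((a → ¬b) → a) → ¬b) → c) → d) → a) → ¬a) → d): 0 ≤ 0.4, so result = 1
(((((((((a → ¬b) → a) → ¬b) → c) → d) → a) → ¬a) → d) → a): 1 > 0.78, so result = 0.78
((((((((((a → ¬b) → a) → ¬b) → c) → d) → a) → ¬a) → d) → a) → c): 0.78 > 0.44, so result = 0.44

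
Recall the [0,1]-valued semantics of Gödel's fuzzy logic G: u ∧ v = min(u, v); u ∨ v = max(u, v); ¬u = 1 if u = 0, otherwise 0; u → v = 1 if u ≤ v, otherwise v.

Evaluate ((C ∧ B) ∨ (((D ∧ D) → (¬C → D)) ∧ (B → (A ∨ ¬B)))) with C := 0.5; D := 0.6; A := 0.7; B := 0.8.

0.70

(C ∧ B) = min(0.5, 0.8) = 0.5
(D ∧ D) = min(0.6, 0.6) = 0.6
¬C: Gödel ¬ of 0.5 = 0 (operand ≠ 0)
(¬C → D): 0 ≤ 0.6, so result = 1
((D ∧ D) → (¬C → D)): 0.6 ≤ 1, so result = 1
¬B: Gödel ¬ of 0.8 = 0 (operand ≠ 0)
(A ∨ ¬B) = max(0.7, 0) = 0.7
(B → (A ∨ ¬B)): 0.8 > 0.7, so result = 0.7
(((D ∧ D) → (¬C → D)) ∧ (B → (A ∨ ¬B))) = min(1, 0.7) = 0.7
((C ∧ B) ∨ (((D ∧ D) → (¬C → D)) ∧ (B → (A ∨ ¬B)))) = max(0.5, 0.7) = 0.7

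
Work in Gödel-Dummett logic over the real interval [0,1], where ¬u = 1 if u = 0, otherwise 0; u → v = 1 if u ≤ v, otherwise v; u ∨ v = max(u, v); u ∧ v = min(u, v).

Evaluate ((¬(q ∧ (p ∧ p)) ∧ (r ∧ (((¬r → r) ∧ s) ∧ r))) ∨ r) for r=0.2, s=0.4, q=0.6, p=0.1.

(p ∧ p) = min(0.1, 0.1) = 0.1
(q ∧ (p ∧ p)) = min(0.6, 0.1) = 0.1
¬(q ∧ (p ∧ p)): Gödel ¬ of 0.1 = 0 (operand ≠ 0)
¬r: Gödel ¬ of 0.2 = 0 (operand ≠ 0)
(¬r → r): 0 ≤ 0.2, so result = 1
((¬r → r) ∧ s) = min(1, 0.4) = 0.4
(((¬r → r) ∧ s) ∧ r) = min(0.4, 0.2) = 0.2
(r ∧ (((¬r → r) ∧ s) ∧ r)) = min(0.2, 0.2) = 0.2
(¬(q ∧ (p ∧ p)) ∧ (r ∧ (((¬r → r) ∧ s) ∧ r))) = min(0, 0.2) = 0
((¬(q ∧ (p ∧ p)) ∧ (r ∧ (((¬r → r) ∧ s) ∧ r))) ∨ r) = max(0, 0.2) = 0.2

0.20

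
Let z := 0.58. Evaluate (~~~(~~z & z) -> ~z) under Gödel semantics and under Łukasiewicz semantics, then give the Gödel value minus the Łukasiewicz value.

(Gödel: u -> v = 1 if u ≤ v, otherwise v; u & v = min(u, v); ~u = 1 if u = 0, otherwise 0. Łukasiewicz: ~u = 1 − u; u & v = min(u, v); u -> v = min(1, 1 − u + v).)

0.00

Gödel evaluation:
  ~z: Gödel ¬ of 0.58 = 0 (operand ≠ 0)
  ~~z: Gödel ¬ of 0 = 1 (operand is 0)
  (~~z & z) = min(1, 0.58) = 0.58
  ~(~~z & z): Gödel ¬ of 0.58 = 0 (operand ≠ 0)
  ~~(~~z & z): Gödel ¬ of 0 = 1 (operand is 0)
  ~~~(~~z & z): Gödel ¬ of 1 = 0 (operand ≠ 0)
  ~z: Gödel ¬ of 0.58 = 0 (operand ≠ 0)
  (~~~(~~z & z) -> ~z): 0 ≤ 0, so result = 1
  Gödel value = 1
Łukasiewicz evaluation:
  ~z: Łukasiewicz ¬ gives 1 − 0.58 = 0.42
  ~~z: Łukasiewicz ¬ gives 1 − 0.42 = 0.58
  (~~z & z) = min(0.58, 0.58) = 0.58
  ~(~~z & z): Łukasiewicz ¬ gives 1 − 0.58 = 0.42
  ~~(~~z & z): Łukasiewicz ¬ gives 1 − 0.42 = 0.58
  ~~~(~~z & z): Łukasiewicz ¬ gives 1 − 0.58 = 0.42
  ~z: Łukasiewicz ¬ gives 1 − 0.58 = 0.42
  (~~~(~~z & z) -> ~z): min(1, 1 − 0.42 + 0.42) = 1
  Łukasiewicz value = 1
Difference: 1 − 1 = 0.00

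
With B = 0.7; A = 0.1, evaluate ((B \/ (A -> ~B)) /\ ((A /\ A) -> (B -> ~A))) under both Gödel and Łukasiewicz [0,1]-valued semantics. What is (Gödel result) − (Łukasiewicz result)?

-1.00

Gödel evaluation:
  ~B: Gödel ¬ of 0.7 = 0 (operand ≠ 0)
  (A -> ~B): 0.1 > 0, so result = 0
  (B \/ (A -> ~B)) = max(0.7, 0) = 0.7
  (A /\ A) = min(0.1, 0.1) = 0.1
  ~A: Gödel ¬ of 0.1 = 0 (operand ≠ 0)
  (B -> ~A): 0.7 > 0, so result = 0
  ((A /\ A) -> (B -> ~A)): 0.1 > 0, so result = 0
  ((B \/ (A -> ~B)) /\ ((A /\ A) -> (B -> ~A))) = min(0.7, 0) = 0
  Gödel value = 0
Łukasiewicz evaluation:
  ~B: Łukasiewicz ¬ gives 1 − 0.7 = 0.3
  (A -> ~B): min(1, 1 − 0.1 + 0.3) = 1
  (B \/ (A -> ~B)) = max(0.7, 1) = 1
  (A /\ A) = min(0.1, 0.1) = 0.1
  ~A: Łukasiewicz ¬ gives 1 − 0.1 = 0.9
  (B -> ~A): min(1, 1 − 0.7 + 0.9) = 1
  ((A /\ A) -> (B -> ~A)): min(1, 1 − 0.1 + 1) = 1
  ((B \/ (A -> ~B)) /\ ((A /\ A) -> (B -> ~A))) = min(1, 1) = 1
  Łukasiewicz value = 1
Difference: 0 − 1 = -1.00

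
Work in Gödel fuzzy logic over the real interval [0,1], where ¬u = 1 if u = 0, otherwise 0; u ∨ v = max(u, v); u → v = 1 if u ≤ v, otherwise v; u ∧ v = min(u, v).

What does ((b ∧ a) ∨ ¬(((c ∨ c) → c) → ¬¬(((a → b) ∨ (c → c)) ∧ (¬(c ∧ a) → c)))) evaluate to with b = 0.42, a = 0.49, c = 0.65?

(b ∧ a) = min(0.42, 0.49) = 0.42
(c ∨ c) = max(0.65, 0.65) = 0.65
((c ∨ c) → c): 0.65 ≤ 0.65, so result = 1
(a → b): 0.49 > 0.42, so result = 0.42
(c → c): 0.65 ≤ 0.65, so result = 1
((a → b) ∨ (c → c)) = max(0.42, 1) = 1
(c ∧ a) = min(0.65, 0.49) = 0.49
¬(c ∧ a): Gödel ¬ of 0.49 = 0 (operand ≠ 0)
(¬(c ∧ a) → c): 0 ≤ 0.65, so result = 1
(((a → b) ∨ (c → c)) ∧ (¬(c ∧ a) → c)) = min(1, 1) = 1
¬(((a → b) ∨ (c → c)) ∧ (¬(c ∧ a) → c)): Gödel ¬ of 1 = 0 (operand ≠ 0)
¬¬(((a → b) ∨ (c → c)) ∧ (¬(c ∧ a) → c)): Gödel ¬ of 0 = 1 (operand is 0)
(((c ∨ c) → c) → ¬¬(((a → b) ∨ (c → c)) ∧ (¬(c ∧ a) → c))): 1 ≤ 1, so result = 1
¬(((c ∨ c) → c) → ¬¬(((a → b) ∨ (c → c)) ∧ (¬(c ∧ a) → c))): Gödel ¬ of 1 = 0 (operand ≠ 0)
((b ∧ a) ∨ ¬(((c ∨ c) → c) → ¬¬(((a → b) ∨ (c → c)) ∧ (¬(c ∧ a) → c)))) = max(0.42, 0) = 0.42

0.42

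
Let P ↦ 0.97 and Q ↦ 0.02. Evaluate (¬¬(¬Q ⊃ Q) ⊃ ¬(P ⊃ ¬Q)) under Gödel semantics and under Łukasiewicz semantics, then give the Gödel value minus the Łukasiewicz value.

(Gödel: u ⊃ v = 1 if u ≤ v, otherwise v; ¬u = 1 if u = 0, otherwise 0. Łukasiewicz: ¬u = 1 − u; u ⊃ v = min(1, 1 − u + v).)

0.04

Gödel evaluation:
  ¬Q: Gödel ¬ of 0.02 = 0 (operand ≠ 0)
  (¬Q ⊃ Q): 0 ≤ 0.02, so result = 1
  ¬(¬Q ⊃ Q): Gödel ¬ of 1 = 0 (operand ≠ 0)
  ¬¬(¬Q ⊃ Q): Gödel ¬ of 0 = 1 (operand is 0)
  ¬Q: Gödel ¬ of 0.02 = 0 (operand ≠ 0)
  (P ⊃ ¬Q): 0.97 > 0, so result = 0
  ¬(P ⊃ ¬Q): Gödel ¬ of 0 = 1 (operand is 0)
  (¬¬(¬Q ⊃ Q) ⊃ ¬(P ⊃ ¬Q)): 1 ≤ 1, so result = 1
  Gödel value = 1
Łukasiewicz evaluation:
  ¬Q: Łukasiewicz ¬ gives 1 − 0.02 = 0.98
  (¬Q ⊃ Q): min(1, 1 − 0.98 + 0.02) = 0.04
  ¬(¬Q ⊃ Q): Łukasiewicz ¬ gives 1 − 0.04 = 0.96
  ¬¬(¬Q ⊃ Q): Łukasiewicz ¬ gives 1 − 0.96 = 0.04
  ¬Q: Łukasiewicz ¬ gives 1 − 0.02 = 0.98
  (P ⊃ ¬Q): min(1, 1 − 0.97 + 0.98) = 1
  ¬(P ⊃ ¬Q): Łukasiewicz ¬ gives 1 − 1 = 0
  (¬¬(¬Q ⊃ Q) ⊃ ¬(P ⊃ ¬Q)): min(1, 1 − 0.04 + 0) = 0.96
  Łukasiewicz value = 0.96
Difference: 1 − 0.96 = 0.04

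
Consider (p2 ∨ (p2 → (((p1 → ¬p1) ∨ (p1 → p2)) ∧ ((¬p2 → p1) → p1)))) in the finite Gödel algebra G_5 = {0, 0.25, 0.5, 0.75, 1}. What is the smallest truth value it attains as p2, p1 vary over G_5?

The minimum is attained at p2 = 0.25, p1 = 0:
  ¬p1: Gödel ¬ of 0 = 1 (operand is 0)
  (p1 → ¬p1): 0 ≤ 1, so result = 1
  (p1 → p2): 0 ≤ 0.25, so result = 1
  ((p1 → ¬p1) ∨ (p1 → p2)) = max(1, 1) = 1
  ¬p2: Gödel ¬ of 0.25 = 0 (operand ≠ 0)
  (¬p2 → p1): 0 ≤ 0, so result = 1
  ((¬p2 → p1) → p1): 1 > 0, so result = 0
  (((p1 → ¬p1) ∨ (p1 → p2)) ∧ ((¬p2 → p1) → p1)) = min(1, 0) = 0
  (p2 → (((p1 → ¬p1) ∨ (p1 → p2)) ∧ ((¬p2 → p1) → p1))): 0.25 > 0, so result = 0
  (p2 ∨ (p2 → (((p1 → ¬p1) ∨ (p1 → p2)) ∧ ((¬p2 → p1) → p1)))) = max(0.25, 0) = 0.25
Checking all 25 assignments confirms none give a value below 0.25.

0.25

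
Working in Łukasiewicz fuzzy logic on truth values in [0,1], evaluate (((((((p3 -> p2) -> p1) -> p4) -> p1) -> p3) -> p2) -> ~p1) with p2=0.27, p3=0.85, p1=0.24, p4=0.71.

1.00

(p3 -> p2): min(1, 1 − 0.85 + 0.27) = 0.42
((p3 -> p2) -> p1): min(1, 1 − 0.42 + 0.24) = 0.82
(((p3 -> p2) -> p1) -> p4): min(1, 1 − 0.82 + 0.71) = 0.89
((((p3 -> p2) -> p1) -> p4) -> p1): min(1, 1 − 0.89 + 0.24) = 0.35
(((((p3 -> p2) -> p1) -> p4) -> p1) -> p3): min(1, 1 − 0.35 + 0.85) = 1
((((((p3 -> p2) -> p1) -> p4) -> p1) -> p3) -> p2): min(1, 1 − 1 + 0.27) = 0.27
~p1: Łukasiewicz ¬ gives 1 − 0.24 = 0.76
(((((((p3 -> p2) -> p1) -> p4) -> p1) -> p3) -> p2) -> ~p1): min(1, 1 − 0.27 + 0.76) = 1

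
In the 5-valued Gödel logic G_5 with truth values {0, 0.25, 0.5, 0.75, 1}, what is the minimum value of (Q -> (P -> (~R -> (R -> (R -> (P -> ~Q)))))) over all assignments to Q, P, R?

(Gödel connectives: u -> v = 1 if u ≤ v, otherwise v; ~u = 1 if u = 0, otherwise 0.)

1.00

Every assignment gives 1. For instance at Q = 0, P = 0, R = 0:
  ~R: Gödel ¬ of 0 = 1 (operand is 0)
  ~Q: Gödel ¬ of 0 = 1 (operand is 0)
  (P -> ~Q): 0 ≤ 1, so result = 1
  (R -> (P -> ~Q)): 0 ≤ 1, so result = 1
  (R -> (R -> (P -> ~Q))): 0 ≤ 1, so result = 1
  (~R -> (R -> (R -> (P -> ~Q)))): 1 ≤ 1, so result = 1
  (P -> (~R -> (R -> (R -> (P -> ~Q))))): 0 ≤ 1, so result = 1
  (Q -> (P -> (~R -> (R -> (R -> (P -> ~Q)))))): 0 ≤ 1, so result = 1
All 125 assignments give value 1 — the formula is a G_5-tautology.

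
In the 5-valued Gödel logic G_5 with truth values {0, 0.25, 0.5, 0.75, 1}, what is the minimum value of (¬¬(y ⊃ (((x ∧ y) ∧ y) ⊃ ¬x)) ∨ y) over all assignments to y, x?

0.25

The minimum is attained at y = 0.25, x = 0.25:
  (x ∧ y) = min(0.25, 0.25) = 0.25
  ((x ∧ y) ∧ y) = min(0.25, 0.25) = 0.25
  ¬x: Gödel ¬ of 0.25 = 0 (operand ≠ 0)
  (((x ∧ y) ∧ y) ⊃ ¬x): 0.25 > 0, so result = 0
  (y ⊃ (((x ∧ y) ∧ y) ⊃ ¬x)): 0.25 > 0, so result = 0
  ¬(y ⊃ (((x ∧ y) ∧ y) ⊃ ¬x)): Gödel ¬ of 0 = 1 (operand is 0)
  ¬¬(y ⊃ (((x ∧ y) ∧ y) ⊃ ¬x)): Gödel ¬ of 1 = 0 (operand ≠ 0)
  (¬¬(y ⊃ (((x ∧ y) ∧ y) ⊃ ¬x)) ∨ y) = max(0, 0.25) = 0.25
Checking all 25 assignments confirms none give a value below 0.25.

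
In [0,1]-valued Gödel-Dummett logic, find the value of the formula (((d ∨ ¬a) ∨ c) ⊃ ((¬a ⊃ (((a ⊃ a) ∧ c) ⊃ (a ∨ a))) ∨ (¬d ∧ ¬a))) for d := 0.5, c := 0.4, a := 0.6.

¬a: Gödel ¬ of 0.6 = 0 (operand ≠ 0)
(d ∨ ¬a) = max(0.5, 0) = 0.5
((d ∨ ¬a) ∨ c) = max(0.5, 0.4) = 0.5
¬a: Gödel ¬ of 0.6 = 0 (operand ≠ 0)
(a ⊃ a): 0.6 ≤ 0.6, so result = 1
((a ⊃ a) ∧ c) = min(1, 0.4) = 0.4
(a ∨ a) = max(0.6, 0.6) = 0.6
(((a ⊃ a) ∧ c) ⊃ (a ∨ a)): 0.4 ≤ 0.6, so result = 1
(¬a ⊃ (((a ⊃ a) ∧ c) ⊃ (a ∨ a))): 0 ≤ 1, so result = 1
¬d: Gödel ¬ of 0.5 = 0 (operand ≠ 0)
¬a: Gödel ¬ of 0.6 = 0 (operand ≠ 0)
(¬d ∧ ¬a) = min(0, 0) = 0
((¬a ⊃ (((a ⊃ a) ∧ c) ⊃ (a ∨ a))) ∨ (¬d ∧ ¬a)) = max(1, 0) = 1
(((d ∨ ¬a) ∨ c) ⊃ ((¬a ⊃ (((a ⊃ a) ∧ c) ⊃ (a ∨ a))) ∨ (¬d ∧ ¬a))): 0.5 ≤ 1, so result = 1

1.00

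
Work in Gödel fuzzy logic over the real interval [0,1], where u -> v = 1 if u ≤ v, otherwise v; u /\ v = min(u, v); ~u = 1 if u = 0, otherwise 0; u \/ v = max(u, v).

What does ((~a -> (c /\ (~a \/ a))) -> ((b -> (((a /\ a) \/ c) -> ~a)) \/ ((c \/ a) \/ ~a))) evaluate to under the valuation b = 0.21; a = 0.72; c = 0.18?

0.72

~a: Gödel ¬ of 0.72 = 0 (operand ≠ 0)
~a: Gödel ¬ of 0.72 = 0 (operand ≠ 0)
(~a \/ a) = max(0, 0.72) = 0.72
(c /\ (~a \/ a)) = min(0.18, 0.72) = 0.18
(~a -> (c /\ (~a \/ a))): 0 ≤ 0.18, so result = 1
(a /\ a) = min(0.72, 0.72) = 0.72
((a /\ a) \/ c) = max(0.72, 0.18) = 0.72
~a: Gödel ¬ of 0.72 = 0 (operand ≠ 0)
(((a /\ a) \/ c) -> ~a): 0.72 > 0, so result = 0
(b -> (((a /\ a) \/ c) -> ~a)): 0.21 > 0, so result = 0
(c \/ a) = max(0.18, 0.72) = 0.72
~a: Gödel ¬ of 0.72 = 0 (operand ≠ 0)
((c \/ a) \/ ~a) = max(0.72, 0) = 0.72
((b -> (((a /\ a) \/ c) -> ~a)) \/ ((c \/ a) \/ ~a)) = max(0, 0.72) = 0.72
((~a -> (c /\ (~a \/ a))) -> ((b -> (((a /\ a) \/ c) -> ~a)) \/ ((c \/ a) \/ ~a))): 1 > 0.72, so result = 0.72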